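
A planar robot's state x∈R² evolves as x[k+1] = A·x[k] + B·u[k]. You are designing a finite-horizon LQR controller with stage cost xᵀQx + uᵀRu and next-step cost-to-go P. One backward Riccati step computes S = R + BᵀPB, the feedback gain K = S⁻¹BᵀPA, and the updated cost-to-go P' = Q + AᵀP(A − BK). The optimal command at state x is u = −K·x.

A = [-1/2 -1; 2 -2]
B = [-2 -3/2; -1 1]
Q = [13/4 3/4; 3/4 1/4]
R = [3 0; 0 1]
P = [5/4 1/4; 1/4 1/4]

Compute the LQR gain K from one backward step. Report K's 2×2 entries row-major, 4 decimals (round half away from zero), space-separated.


BᵀP = [-2.7500 -0.7500; -1.6250 -0.1250]
S = R + BᵀPB = [3 0; 0 1] + [6.2500 3.3750; 3.3750 2.3125] = [9.2500 3.3750; 3.3750 3.3125]
BᵀPA = [-0.1250 4.2500; 0.5625 1.8750]
K = S⁻¹·BᵀPA = [-0.1201 0.4026; 0.2922 0.1558]
A−BK = [-0.3019 0.0390; 1.5877 -1.7532]
AᵀP(A−BK) = [0.6331 -0.6623; -0.6623 1.2468]
P' = Q + AᵀP(A−BK) = [3.8831 0.0877; 0.0877 1.4968]
tr(P') = 5.3799

-0.1201 0.4026 0.2922 0.1558


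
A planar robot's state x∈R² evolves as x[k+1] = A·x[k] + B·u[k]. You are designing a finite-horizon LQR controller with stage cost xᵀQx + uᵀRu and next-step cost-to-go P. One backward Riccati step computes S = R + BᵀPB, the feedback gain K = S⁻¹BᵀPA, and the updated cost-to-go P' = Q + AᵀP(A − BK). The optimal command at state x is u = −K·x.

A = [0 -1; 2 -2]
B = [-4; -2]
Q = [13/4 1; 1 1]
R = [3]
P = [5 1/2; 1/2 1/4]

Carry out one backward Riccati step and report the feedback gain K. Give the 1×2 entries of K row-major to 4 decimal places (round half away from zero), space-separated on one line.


-0.0543 0.2826

BᵀP = [-21.0000 -2.5000]
S = R + BᵀPB = [3] + [89.0000] = [92.0000]
BᵀPA = [-5.0000 26.0000]
K = S⁻¹·BᵀPA = [-0.0543 0.2826]
A−BK = [-0.2174 0.1304; 1.8913 -1.4348]
AᵀP(A−BK) = [0.7283 -0.5870; -0.5870 0.6522]
P' = Q + AᵀP(A−BK) = [3.9783 0.4130; 0.4130 1.6522]
tr(P') = 5.6304


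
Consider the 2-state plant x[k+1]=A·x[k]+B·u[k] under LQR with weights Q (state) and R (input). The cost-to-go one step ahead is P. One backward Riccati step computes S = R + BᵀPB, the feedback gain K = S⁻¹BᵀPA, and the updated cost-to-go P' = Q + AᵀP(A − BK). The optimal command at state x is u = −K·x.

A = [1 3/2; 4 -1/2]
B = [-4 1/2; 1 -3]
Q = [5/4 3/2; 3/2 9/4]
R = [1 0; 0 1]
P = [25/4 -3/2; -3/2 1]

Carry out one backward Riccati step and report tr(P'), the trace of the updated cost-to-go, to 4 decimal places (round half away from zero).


5.5607

BᵀP = [-26.5000 7.0000; 7.6250 -3.7500]
S = R + BᵀPB = [1 0; 0 1] + [113.0000 -34.2500; -34.2500 15.0625] = [114.0000 -34.2500; -34.2500 16.0625]
BᵀPA = [1.5000 -43.2500; -7.3750 13.3125]
K = S⁻¹·BᵀPA = [-0.3472 -0.3628; -1.1995 0.0552]
A−BK = [0.2108 0.0212; 0.7486 0.0284]
AᵀP(A−BK) = [1.9242 0.0762; 0.0762 0.1365]
P' = Q + AᵀP(A−BK) = [3.1742 1.5762; 1.5762 2.3865]
tr(P') = 5.5607


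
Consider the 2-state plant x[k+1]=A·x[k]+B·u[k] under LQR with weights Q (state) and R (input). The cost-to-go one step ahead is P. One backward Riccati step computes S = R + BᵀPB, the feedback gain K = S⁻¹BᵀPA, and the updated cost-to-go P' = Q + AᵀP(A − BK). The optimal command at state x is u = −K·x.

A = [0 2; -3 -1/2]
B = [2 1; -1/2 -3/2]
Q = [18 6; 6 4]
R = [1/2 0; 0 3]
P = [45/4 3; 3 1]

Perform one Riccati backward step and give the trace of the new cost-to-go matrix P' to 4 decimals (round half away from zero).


24.4530

BᵀP = [21.0000 5.5000; 6.7500 1.5000]
S = R + BᵀPB = [1/2 0; 0 3] + [39.2500 12.7500; 12.7500 4.5000] = [39.7500 12.7500; 12.7500 7.5000]
BᵀPA = [-16.5000 39.2500; -4.5000 12.7500]
K = S⁻¹·BᵀPA = [-0.4896 0.9723; 0.2324 0.0470]
A−BK = [0.7469 0.0083; -2.8963 0.0567]
AᵀP(A−BK) = [1.9668 -0.2448; -0.2448 0.4862]
P' = Q + AᵀP(A−BK) = [19.9668 5.7552; 5.7552 4.4862]
tr(P') = 24.4530


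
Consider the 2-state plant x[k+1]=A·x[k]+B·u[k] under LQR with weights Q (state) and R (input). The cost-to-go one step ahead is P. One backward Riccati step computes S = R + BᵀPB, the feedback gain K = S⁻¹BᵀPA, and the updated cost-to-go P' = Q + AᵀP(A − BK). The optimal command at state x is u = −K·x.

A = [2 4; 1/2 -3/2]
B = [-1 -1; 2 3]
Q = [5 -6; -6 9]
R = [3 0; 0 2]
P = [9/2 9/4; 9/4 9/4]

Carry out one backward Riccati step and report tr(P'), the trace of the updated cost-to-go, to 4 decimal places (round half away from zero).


BᵀP = [0.0000 2.2500; 2.2500 4.5000]
S = R + BᵀPB = [3 0; 0 2] + [4.5000 6.7500; 6.7500 11.2500] = [7.5000 6.7500; 6.7500 13.2500]
BᵀPA = [1.1250 -3.3750; 6.7500 2.2500]
K = S⁻¹·BᵀPA = [-0.5697 -1.1132; 0.7997 0.7369]
A−BK = [2.2300 3.6237; -0.7596 -1.4843]
AᵀP(A−BK) = [18.3057 28.3406; 28.3406 44.6472]
P' = Q + AᵀP(A−BK) = [23.3057 22.3406; 22.3406 53.6472]
tr(P') = 76.9530

76.9530


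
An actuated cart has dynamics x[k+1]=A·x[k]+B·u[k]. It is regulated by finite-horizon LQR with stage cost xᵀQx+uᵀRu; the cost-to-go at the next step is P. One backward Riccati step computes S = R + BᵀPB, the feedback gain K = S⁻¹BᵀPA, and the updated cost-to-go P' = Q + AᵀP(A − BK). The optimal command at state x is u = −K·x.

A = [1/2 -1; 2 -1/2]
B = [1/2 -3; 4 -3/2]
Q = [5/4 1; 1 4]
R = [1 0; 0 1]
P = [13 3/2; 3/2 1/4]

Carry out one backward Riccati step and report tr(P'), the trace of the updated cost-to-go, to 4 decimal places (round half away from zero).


5.4870

BᵀP = [12.5000 1.7500; -41.2500 -4.8750]
S = R + BᵀPB = [1 0; 0 1] + [13.2500 -40.1250; -40.1250 131.0625] = [14.2500 -40.1250; -40.1250 132.0625]
BᵀPA = [9.7500 -13.3750; -30.3750 43.6875]
K = S⁻¹·BᵀPA = [0.2531 -0.0492; -0.1531 0.3159]
A−BK = [-0.0859 -0.0278; 0.7579 0.1706]
AᵀP(A−BK) = [0.1317 -0.0510; -0.0510 0.1053]
P' = Q + AᵀP(A−BK) = [1.3817 0.9490; 0.9490 4.1053]
tr(P') = 5.4870


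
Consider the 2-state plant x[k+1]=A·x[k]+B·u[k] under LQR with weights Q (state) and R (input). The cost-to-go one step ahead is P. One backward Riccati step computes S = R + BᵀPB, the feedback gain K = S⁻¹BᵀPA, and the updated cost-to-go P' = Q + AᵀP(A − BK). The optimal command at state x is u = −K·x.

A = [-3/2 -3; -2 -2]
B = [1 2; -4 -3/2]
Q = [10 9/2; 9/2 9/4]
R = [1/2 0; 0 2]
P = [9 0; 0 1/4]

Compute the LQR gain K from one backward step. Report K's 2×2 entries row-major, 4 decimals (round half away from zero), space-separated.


0.4874 0.5295 -0.9272 -1.6486

BᵀP = [9.0000 -1.0000; 18.0000 -0.3750]
S = R + BᵀPB = [1/2 0; 0 2] + [13.0000 19.5000; 19.5000 36.5625] = [13.5000 19.5000; 19.5000 38.5625]
BᵀPA = [-11.5000 -25.0000; -26.2500 -53.2500]
K = S⁻¹·BᵀPA = [0.4874 0.5295; -0.9272 -1.6486]
A−BK = [-0.1330 -0.2322; -1.4411 -2.3549]
AᵀP(A−BK) = [2.5166 4.3127; 4.3127 7.4480]
P' = Q + AᵀP(A−BK) = [12.5166 8.8127; 8.8127 9.6980]
tr(P') = 22.2147


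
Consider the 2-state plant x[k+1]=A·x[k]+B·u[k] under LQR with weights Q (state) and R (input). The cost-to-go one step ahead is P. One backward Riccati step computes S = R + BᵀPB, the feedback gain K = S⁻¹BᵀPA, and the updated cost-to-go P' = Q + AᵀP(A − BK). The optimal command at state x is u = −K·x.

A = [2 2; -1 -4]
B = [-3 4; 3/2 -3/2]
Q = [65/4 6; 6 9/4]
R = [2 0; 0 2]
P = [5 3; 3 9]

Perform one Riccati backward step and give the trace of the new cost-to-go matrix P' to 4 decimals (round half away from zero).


BᵀP = [-10.5000 4.5000; 15.5000 -1.5000]
S = R + BᵀPB = [2 0; 0 2] + [38.2500 -48.7500; -48.7500 64.2500] = [40.2500 -48.7500; -48.7500 66.2500]
BᵀPA = [-25.5000 -39.0000; 32.5000 37.0000]
K = S⁻¹·BᵀPA = [-0.3621 -2.6897; 0.2241 -1.4207]
A−BK = [0.0172 -0.3862; -0.1207 -2.0966]
AᵀP(A−BK) = [0.4828 3.5862; 3.5862 63.6690]
P' = Q + AᵀP(A−BK) = [16.7328 9.5862; 9.5862 65.9190]
tr(P') = 82.6517

82.6517


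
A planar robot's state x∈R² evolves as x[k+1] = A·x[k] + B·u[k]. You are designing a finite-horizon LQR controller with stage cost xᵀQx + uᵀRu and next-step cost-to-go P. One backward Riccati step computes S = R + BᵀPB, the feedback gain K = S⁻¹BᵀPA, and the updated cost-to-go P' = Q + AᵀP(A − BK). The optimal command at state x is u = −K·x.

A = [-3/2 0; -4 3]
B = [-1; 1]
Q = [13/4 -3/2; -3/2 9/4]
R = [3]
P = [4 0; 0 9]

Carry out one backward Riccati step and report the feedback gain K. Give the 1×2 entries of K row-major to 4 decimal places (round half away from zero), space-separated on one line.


-1.8750 1.6875

BᵀP = [-4.0000 9.0000]
S = R + BᵀPB = [3] + [13.0000] = [16.0000]
BᵀPA = [-30.0000 27.0000]
K = S⁻¹·BᵀPA = [-1.8750 1.6875]
A−BK = [-3.3750 1.6875; -2.1250 1.3125]
AᵀP(A−BK) = [96.7500 -57.3750; -57.3750 35.4375]
P' = Q + AᵀP(A−BK) = [100.0000 -58.8750; -58.8750 37.6875]
tr(P') = 137.6875


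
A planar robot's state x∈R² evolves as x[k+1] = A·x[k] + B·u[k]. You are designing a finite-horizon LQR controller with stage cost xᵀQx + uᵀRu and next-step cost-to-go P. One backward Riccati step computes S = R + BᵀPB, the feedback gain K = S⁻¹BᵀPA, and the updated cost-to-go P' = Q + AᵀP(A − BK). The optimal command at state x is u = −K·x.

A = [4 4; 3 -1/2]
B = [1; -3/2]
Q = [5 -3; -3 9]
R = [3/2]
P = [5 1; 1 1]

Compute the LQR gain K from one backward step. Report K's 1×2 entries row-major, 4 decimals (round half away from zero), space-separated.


2.1739 2.4783

BᵀP = [3.5000 -0.5000]
S = R + BᵀPB = [3/2] + [4.2500] = [5.7500]
BᵀPA = [12.5000 14.2500]
K = S⁻¹·BᵀPA = [2.1739 2.4783]
A−BK = [1.8261 1.5217; 6.2609 3.2174]
AᵀP(A−BK) = [85.8261 57.5217; 57.5217 40.9348]
P' = Q + AᵀP(A−BK) = [90.8261 54.5217; 54.5217 49.9348]
tr(P') = 140.7609


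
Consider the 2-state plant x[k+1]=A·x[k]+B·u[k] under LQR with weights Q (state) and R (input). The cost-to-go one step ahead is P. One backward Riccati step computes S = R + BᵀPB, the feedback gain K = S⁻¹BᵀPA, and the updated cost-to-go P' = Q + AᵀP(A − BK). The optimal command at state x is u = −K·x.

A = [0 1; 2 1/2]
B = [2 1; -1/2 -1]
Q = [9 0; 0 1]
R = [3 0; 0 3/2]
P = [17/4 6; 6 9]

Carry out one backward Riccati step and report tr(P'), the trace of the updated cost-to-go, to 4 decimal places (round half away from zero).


BᵀP = [5.5000 7.5000; -1.7500 -3.0000]
S = R + BᵀPB = [3 0; 0 3/2] + [7.2500 -2.0000; -2.0000 1.2500] = [10.2500 -2.0000; -2.0000 2.7500]
BᵀPA = [15.0000 9.2500; -6.0000 -3.2500]
K = S⁻¹·BᵀPA = [1.2093 0.7829; -1.3023 -0.6124]
A−BK = [-1.1163 0.0465; 1.3023 0.2791]
AᵀP(A−BK) = [10.0465 5.5814; 5.5814 3.2674]
P' = Q + AᵀP(A−BK) = [19.0465 5.5814; 5.5814 4.2674]
tr(P') = 23.3140

23.3140


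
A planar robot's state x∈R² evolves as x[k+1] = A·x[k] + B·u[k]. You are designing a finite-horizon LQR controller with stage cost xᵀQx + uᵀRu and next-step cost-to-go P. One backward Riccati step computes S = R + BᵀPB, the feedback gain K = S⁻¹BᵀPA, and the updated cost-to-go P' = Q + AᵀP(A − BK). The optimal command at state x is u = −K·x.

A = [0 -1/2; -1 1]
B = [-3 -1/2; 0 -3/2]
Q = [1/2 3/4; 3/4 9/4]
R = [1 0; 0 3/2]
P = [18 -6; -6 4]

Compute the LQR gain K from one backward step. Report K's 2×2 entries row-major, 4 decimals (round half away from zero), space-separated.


BᵀP = [-54.0000 18.0000; 0.0000 -3.0000]
S = R + BᵀPB = [1 0; 0 3/2] + [162.0000 0.0000; 0.0000 4.5000] = [163.0000 0.0000; 0.0000 6.0000]
BᵀPA = [-18.0000 45.0000; 3.0000 -3.0000]
K = S⁻¹·BᵀPA = [-0.1104 0.2761; 0.5000 -0.5000]
A−BK = [-0.0813 0.0782; -0.2500 0.2500]
AᵀP(A−BK) = [0.5123 -0.5307; -0.5307 0.5767]
P' = Q + AᵀP(A−BK) = [1.0123 0.2193; 0.2193 2.8267]
tr(P') = 3.8390

-0.1104 0.2761 0.5000 -0.5000


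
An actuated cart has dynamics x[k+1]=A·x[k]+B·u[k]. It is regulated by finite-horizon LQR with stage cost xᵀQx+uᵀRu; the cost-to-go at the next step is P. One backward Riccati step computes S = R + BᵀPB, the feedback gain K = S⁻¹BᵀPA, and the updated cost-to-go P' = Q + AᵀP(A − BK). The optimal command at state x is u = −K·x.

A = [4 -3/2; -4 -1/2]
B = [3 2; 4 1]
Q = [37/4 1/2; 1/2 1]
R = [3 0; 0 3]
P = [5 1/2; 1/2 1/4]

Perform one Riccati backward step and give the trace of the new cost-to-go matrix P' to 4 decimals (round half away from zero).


22.8176

BᵀP = [17.0000 2.5000; 10.5000 1.2500]
S = R + BᵀPB = [3 0; 0 3] + [61.0000 36.5000; 36.5000 22.2500] = [64.0000 36.5000; 36.5000 25.2500]
BᵀPA = [58.0000 -26.7500; 37.0000 -16.3750]
K = S⁻¹·BᵀPA = [0.4018 -0.2740; 0.8846 -0.2524]
A−BK = [1.0256 -0.1731; -6.4916 0.8485]
AᵀP(A−BK) = [11.9683 -2.2678; -2.2678 0.5993]
P' = Q + AᵀP(A−BK) = [21.2183 -1.7678; -1.7678 1.5993]
tr(P') = 22.8176


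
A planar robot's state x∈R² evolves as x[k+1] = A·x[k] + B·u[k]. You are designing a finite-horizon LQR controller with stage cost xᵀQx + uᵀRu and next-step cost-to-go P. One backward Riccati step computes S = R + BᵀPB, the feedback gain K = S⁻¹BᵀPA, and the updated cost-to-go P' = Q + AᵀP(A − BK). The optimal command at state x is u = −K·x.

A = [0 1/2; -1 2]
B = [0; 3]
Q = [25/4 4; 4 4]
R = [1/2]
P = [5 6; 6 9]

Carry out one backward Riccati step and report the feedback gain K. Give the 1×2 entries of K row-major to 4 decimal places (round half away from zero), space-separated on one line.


-0.3313 0.7730

BᵀP = [18.0000 27.0000]
S = R + BᵀPB = [1/2] + [81.0000] = [81.5000]
BᵀPA = [-27.0000 63.0000]
K = S⁻¹·BᵀPA = [-0.3313 0.7730]
A−BK = [0.0000 0.5000; -0.0061 -0.3190]
AᵀP(A−BK) = [0.0552 -0.1288; -0.1288 0.5506]
P' = Q + AᵀP(A−BK) = [6.3052 3.8712; 3.8712 4.5506]
tr(P') = 10.8558


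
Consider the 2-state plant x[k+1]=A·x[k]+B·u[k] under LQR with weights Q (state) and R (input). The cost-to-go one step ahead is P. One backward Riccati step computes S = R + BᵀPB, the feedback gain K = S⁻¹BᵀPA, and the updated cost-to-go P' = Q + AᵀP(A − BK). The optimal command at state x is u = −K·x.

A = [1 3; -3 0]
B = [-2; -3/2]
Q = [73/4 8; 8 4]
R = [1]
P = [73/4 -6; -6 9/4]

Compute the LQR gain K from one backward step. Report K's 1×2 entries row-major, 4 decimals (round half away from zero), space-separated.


BᵀP = [-27.5000 8.6250]
S = R + BᵀPB = [1] + [42.0625] = [43.0625]
BᵀPA = [-53.3750 -82.5000]
K = S⁻¹·BᵀPA = [-1.2395 -1.9158]
A−BK = [-1.4790 -0.8316; -4.8592 -2.8737]
AᵀP(A−BK) = [8.3429 6.4931; 6.4931 6.1948]
P' = Q + AᵀP(A−BK) = [26.5929 14.4931; 14.4931 10.1948]
tr(P') = 36.7877

-1.2395 -1.9158


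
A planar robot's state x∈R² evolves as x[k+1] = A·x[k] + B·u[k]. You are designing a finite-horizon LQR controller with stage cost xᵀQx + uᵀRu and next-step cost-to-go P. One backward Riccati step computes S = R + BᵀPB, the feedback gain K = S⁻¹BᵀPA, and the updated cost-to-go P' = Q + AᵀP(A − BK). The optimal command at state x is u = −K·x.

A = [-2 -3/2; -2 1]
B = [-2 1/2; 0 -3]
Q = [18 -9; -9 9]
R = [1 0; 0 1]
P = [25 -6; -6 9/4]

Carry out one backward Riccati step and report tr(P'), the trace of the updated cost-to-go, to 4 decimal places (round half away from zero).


29.1255

BᵀP = [-50.0000 12.0000; 30.5000 -9.7500]
S = R + BᵀPB = [1 0; 0 1] + [100.0000 -61.0000; -61.0000 44.5000] = [101.0000 -61.0000; -61.0000 45.5000]
BᵀPA = [76.0000 87.0000; -41.5000 -55.5000]
K = S⁻¹·BᵀPA = [1.0595 0.6552; 0.5083 -0.3413]
A−BK = [-0.1352 -0.0189; -0.4751 -0.0240]
AᵀP(A−BK) = [1.5749 0.5369; 0.5369 0.5506]
P' = Q + AᵀP(A−BK) = [19.5749 -8.4631; -8.4631 9.5506]
tr(P') = 29.1255


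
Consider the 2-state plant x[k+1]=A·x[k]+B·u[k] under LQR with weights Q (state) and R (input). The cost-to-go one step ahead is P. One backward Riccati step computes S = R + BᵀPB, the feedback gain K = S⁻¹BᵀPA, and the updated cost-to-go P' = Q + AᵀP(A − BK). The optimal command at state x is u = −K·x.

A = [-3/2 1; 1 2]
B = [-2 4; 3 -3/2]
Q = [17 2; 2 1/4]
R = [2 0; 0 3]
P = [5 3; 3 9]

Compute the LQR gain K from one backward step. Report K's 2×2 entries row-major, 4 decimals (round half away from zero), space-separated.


BᵀP = [-1.0000 21.0000; 15.5000 -1.5000]
S = R + BᵀPB = [2 0; 0 3] + [65.0000 -35.5000; -35.5000 64.2500] = [67.0000 -35.5000; -35.5000 67.2500]
BᵀPA = [22.5000 41.0000; -24.7500 12.5000]
K = S⁻¹·BᵀPA = [0.1955 0.9863; -0.2648 0.7065]
A−BK = [-0.0497 0.1465; 0.0163 0.1009]
AᵀP(A−BK) = [0.2967 -0.2052; -0.2052 3.7307]
P' = Q + AᵀP(A−BK) = [17.2967 1.7948; 1.7948 3.9807]
tr(P') = 21.2774

0.1955 0.9863 -0.2648 0.7065


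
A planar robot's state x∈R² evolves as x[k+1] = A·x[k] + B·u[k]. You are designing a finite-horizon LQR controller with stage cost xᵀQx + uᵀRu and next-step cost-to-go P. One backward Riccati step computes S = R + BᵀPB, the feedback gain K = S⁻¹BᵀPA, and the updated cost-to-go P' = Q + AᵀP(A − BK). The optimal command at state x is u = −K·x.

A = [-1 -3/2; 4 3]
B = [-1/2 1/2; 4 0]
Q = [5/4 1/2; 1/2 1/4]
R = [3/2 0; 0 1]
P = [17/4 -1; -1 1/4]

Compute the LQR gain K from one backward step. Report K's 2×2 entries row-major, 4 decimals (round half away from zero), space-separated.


0.9975 1.1184 -0.5189 -0.6121

BᵀP = [-6.1250 1.5000; 2.1250 -0.5000]
S = R + BᵀPB = [3/2 0; 0 1] + [9.0625 -3.0625; -3.0625 1.0625] = [10.5625 -3.0625; -3.0625 2.0625]
BᵀPA = [12.1250 13.6875; -4.1250 -4.6875]
K = S⁻¹·BᵀPA = [0.9975 1.1184; -0.5189 -0.6121]
A−BK = [-0.2418 -0.6348; 0.0101 -1.4736]
AᵀP(A−BK) = [2.0151 2.2897; 2.2897 2.6354]
P' = Q + AᵀP(A−BK) = [3.2651 2.7897; 2.7897 2.8854]
tr(P') = 6.1505


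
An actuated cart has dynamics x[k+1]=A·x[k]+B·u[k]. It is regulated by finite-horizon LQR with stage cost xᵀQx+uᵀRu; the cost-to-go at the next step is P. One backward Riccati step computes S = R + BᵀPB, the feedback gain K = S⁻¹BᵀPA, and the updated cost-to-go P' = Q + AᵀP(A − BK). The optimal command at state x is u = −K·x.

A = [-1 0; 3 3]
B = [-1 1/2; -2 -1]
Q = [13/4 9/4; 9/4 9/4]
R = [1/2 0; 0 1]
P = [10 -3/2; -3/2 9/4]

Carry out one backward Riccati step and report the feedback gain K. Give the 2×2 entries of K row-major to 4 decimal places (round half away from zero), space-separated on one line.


BᵀP = [-7.0000 -3.0000; 6.5000 -3.0000]
S = R + BᵀPB = [1/2 0; 0 1] + [13.0000 -0.5000; -0.5000 6.2500] = [13.5000 -0.5000; -0.5000 7.2500]
BᵀPA = [-2.0000 -9.0000; -15.5000 -9.0000]
K = S⁻¹·BᵀPA = [-0.2279 -0.7145; -2.1536 -1.2907]
A−BK = [-0.1511 -0.0691; 0.3905 0.2804]
AᵀP(A−BK) = [5.4126 3.3159; 3.3159 2.2039]
P' = Q + AᵀP(A−BK) = [8.6626 5.5659; 5.5659 4.4539]
tr(P') = 13.1165

-0.2279 -0.7145 -2.1536 -1.2907


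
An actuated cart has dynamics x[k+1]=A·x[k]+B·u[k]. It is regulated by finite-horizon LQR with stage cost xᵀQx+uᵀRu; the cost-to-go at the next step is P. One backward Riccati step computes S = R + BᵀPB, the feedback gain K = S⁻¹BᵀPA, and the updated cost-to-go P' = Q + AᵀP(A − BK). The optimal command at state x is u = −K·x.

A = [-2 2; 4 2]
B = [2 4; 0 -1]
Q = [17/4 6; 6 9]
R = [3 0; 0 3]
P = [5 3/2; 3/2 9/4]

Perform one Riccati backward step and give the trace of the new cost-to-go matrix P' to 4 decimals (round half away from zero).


47.4828

BᵀP = [10.0000 3.0000; 18.5000 3.7500]
S = R + BᵀPB = [3 0; 0 3] + [20.0000 37.0000; 37.0000 70.2500] = [23.0000 37.0000; 37.0000 73.2500]
BᵀPA = [-8.0000 26.0000; -22.0000 44.5000]
K = S⁻¹·BᵀPA = [0.7221 0.8171; -0.6651 0.1948]
A−BK = [-0.7838 -0.4133; 3.3349 2.1948]
AᵀP(A−BK) = [23.1449 14.8219; 14.8219 11.0879]
P' = Q + AᵀP(A−BK) = [27.3949 20.8219; 20.8219 20.0879]
tr(P') = 47.4828


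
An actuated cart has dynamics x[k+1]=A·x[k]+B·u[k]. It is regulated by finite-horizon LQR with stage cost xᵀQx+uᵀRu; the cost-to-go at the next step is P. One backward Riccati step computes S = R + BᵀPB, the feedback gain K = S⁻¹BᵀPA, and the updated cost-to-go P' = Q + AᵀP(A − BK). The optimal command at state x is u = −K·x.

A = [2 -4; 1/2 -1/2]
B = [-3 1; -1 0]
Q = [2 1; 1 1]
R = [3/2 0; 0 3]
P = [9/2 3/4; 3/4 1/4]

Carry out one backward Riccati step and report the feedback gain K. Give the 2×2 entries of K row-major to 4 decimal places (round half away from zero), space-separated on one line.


BᵀP = [-14.2500 -2.5000; 4.5000 0.7500]
S = R + BᵀPB = [3/2 0; 0 3] + [45.2500 -14.2500; -14.2500 4.5000] = [46.7500 -14.2500; -14.2500 7.5000]
BᵀPA = [-29.7500 58.2500; 9.3750 -18.3750]
K = S⁻¹·BᵀPA = [-0.6067 1.1861; 0.0972 -0.1963]
A−BK = [0.0826 -0.2452; -0.1067 0.6861]
AᵀP(A−BK) = [0.6009 -1.1841; -1.1841 2.3620]
P' = Q + AᵀP(A−BK) = [2.6009 -0.1841; -0.1841 3.3620]
tr(P') = 5.9628

-0.6067 1.1861 0.0972 -0.1963


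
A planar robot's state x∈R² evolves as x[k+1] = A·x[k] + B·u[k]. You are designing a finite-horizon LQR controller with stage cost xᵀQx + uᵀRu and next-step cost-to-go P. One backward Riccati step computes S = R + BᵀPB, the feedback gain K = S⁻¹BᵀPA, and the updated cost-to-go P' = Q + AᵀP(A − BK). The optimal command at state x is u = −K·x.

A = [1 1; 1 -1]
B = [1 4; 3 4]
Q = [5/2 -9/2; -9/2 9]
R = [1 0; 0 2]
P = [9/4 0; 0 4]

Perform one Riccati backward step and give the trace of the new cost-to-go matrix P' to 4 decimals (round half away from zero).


12.7737

BᵀP = [2.2500 12.0000; 9.0000 16.0000]
S = R + BᵀPB = [1 0; 0 2] + [38.2500 57.0000; 57.0000 100.0000] = [39.2500 57.0000; 57.0000 102.0000]
BᵀPA = [14.2500 -9.7500; 25.0000 -7.0000]
K = S⁻¹·BᵀPA = [0.0378 -0.7893; 0.2240 0.3724]
A−BK = [0.0663 0.2995; -0.0093 -0.1219]
AᵀP(A−BK) = [0.1120 0.1862; 0.1862 1.1617]
P' = Q + AᵀP(A−BK) = [2.6120 -4.3138; -4.3138 10.1617]
tr(P') = 12.7737


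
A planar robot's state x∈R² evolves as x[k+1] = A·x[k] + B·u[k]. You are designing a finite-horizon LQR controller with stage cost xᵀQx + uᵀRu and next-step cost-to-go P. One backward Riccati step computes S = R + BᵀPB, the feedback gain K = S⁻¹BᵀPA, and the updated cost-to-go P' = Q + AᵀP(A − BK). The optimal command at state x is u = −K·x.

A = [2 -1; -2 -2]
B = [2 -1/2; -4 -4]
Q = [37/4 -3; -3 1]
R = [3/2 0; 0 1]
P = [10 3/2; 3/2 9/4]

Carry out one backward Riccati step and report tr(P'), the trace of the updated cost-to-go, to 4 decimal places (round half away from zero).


BᵀP = [14.0000 -6.0000; -11.0000 -9.7500]
S = R + BᵀPB = [3/2 0; 0 1] + [52.0000 17.0000; 17.0000 44.5000] = [53.5000 17.0000; 17.0000 45.5000]
BᵀPA = [40.0000 -2.0000; -2.5000 30.5000]
K = S⁻¹·BᵀPA = [0.8682 -0.2841; -0.3793 0.7765]
A−BK = [0.0739 -0.0435; -0.0445 -0.0305]
AᵀP(A−BK) = [1.3238 -0.6941; -0.6941 0.7490]
P' = Q + AᵀP(A−BK) = [10.5738 -3.6941; -3.6941 1.7490]
tr(P') = 12.3228

12.3228


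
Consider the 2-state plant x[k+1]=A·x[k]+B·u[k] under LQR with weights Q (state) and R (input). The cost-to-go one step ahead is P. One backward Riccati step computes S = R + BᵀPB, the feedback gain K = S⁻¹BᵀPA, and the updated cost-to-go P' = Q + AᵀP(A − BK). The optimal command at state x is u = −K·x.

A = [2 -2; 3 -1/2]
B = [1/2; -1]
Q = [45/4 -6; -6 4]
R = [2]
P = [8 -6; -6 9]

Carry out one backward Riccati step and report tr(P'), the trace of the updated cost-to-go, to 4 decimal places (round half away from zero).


BᵀP = [10.0000 -12.0000]
S = R + BᵀPB = [2] + [17.0000] = [19.0000]
BᵀPA = [-16.0000 -14.0000]
K = S⁻¹·BᵀPA = [-0.8421 -0.7368]
A−BK = [2.4211 -1.6316; 2.1579 -1.2368]
AᵀP(A−BK) = [27.5263 -15.2895; -15.2895 11.9342]
P' = Q + AᵀP(A−BK) = [38.7763 -21.2895; -21.2895 15.9342]
tr(P') = 54.7105

54.7105


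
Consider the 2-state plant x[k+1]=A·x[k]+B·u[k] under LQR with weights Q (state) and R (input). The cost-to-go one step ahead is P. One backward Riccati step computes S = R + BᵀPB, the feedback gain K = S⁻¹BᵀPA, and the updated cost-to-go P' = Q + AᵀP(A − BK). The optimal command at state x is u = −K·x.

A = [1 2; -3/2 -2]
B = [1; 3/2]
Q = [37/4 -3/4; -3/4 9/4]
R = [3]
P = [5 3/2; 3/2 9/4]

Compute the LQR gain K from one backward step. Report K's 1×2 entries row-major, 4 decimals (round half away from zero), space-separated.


-0.0036 0.2705

BᵀP = [7.2500 4.8750]
S = R + BᵀPB = [3] + [14.5625] = [17.5625]
BᵀPA = [-0.0625 4.7500]
K = S⁻¹·BᵀPA = [-0.0036 0.2705]
A−BK = [1.0036 1.7295; -1.4947 -2.4057]
AᵀP(A−BK) = [5.5623 9.2669; 9.2669 15.7153]
P' = Q + AᵀP(A−BK) = [14.8123 8.5169; 8.5169 17.9653]
tr(P') = 32.7776


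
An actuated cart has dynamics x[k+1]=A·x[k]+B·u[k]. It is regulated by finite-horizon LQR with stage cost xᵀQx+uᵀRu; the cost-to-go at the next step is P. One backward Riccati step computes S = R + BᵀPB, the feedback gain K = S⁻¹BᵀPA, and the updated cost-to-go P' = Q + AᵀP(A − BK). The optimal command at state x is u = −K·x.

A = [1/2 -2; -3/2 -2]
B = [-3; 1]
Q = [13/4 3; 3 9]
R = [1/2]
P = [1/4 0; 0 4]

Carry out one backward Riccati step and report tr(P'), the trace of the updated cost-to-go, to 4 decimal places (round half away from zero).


BᵀP = [-0.7500 4.0000]
S = R + BᵀPB = [1/2] + [6.2500] = [6.7500]
BᵀPA = [-6.3750 -6.5000]
K = S⁻¹·BᵀPA = [-0.9444 -0.9630]
A−BK = [-2.3333 -4.8889; -0.5556 -1.0370]
AᵀP(A−BK) = [3.0417 5.6111; 5.6111 10.7407]
P' = Q + AᵀP(A−BK) = [6.2917 8.6111; 8.6111 19.7407]
tr(P') = 26.0324

26.0324


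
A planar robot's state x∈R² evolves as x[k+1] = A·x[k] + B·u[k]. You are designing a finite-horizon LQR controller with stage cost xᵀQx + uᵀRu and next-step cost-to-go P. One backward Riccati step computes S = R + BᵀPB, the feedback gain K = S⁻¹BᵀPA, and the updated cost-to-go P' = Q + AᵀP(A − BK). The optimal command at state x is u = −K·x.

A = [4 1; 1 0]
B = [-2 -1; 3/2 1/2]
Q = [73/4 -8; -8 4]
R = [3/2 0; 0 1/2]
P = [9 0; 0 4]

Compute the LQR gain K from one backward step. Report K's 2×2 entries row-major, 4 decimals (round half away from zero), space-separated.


0.4444 0.0000 -4.1270 -0.8571

BᵀP = [-18.0000 6.0000; -9.0000 2.0000]
S = R + BᵀPB = [3/2 0; 0 1/2] + [45.0000 21.0000; 21.0000 10.0000] = [46.5000 21.0000; 21.0000 10.5000]
BᵀPA = [-66.0000 -18.0000; -34.0000 -9.0000]
K = S⁻¹·BᵀPA = [0.4444 0.0000; -4.1270 -0.8571]
A−BK = [0.7619 0.1429; 2.3968 0.4286]
AᵀP(A−BK) = [37.0159 6.8571; 6.8571 1.2857]
P' = Q + AᵀP(A−BK) = [55.2659 -1.1429; -1.1429 5.2857]
tr(P') = 60.5516


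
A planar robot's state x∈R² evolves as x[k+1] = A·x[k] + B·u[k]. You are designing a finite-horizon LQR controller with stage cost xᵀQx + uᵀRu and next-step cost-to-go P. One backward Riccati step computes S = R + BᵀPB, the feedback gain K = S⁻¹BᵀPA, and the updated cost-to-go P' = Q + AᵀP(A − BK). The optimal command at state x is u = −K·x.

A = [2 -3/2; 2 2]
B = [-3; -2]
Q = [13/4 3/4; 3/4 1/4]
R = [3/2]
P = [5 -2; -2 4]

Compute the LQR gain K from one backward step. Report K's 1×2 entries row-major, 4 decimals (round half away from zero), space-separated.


BᵀP = [-11.0000 -2.0000]
S = R + BᵀPB = [3/2] + [37.0000] = [38.5000]
BᵀPA = [-26.0000 12.5000]
K = S⁻¹·BᵀPA = [-0.6753 0.3247]
A−BK = [-0.0260 -0.5260; 0.6494 2.6494]
AᵀP(A−BK) = [2.4416 7.4416; 7.4416 35.1916]
P' = Q + AᵀP(A−BK) = [5.6916 8.1916; 8.1916 35.4416]
tr(P') = 41.1331

-0.6753 0.3247


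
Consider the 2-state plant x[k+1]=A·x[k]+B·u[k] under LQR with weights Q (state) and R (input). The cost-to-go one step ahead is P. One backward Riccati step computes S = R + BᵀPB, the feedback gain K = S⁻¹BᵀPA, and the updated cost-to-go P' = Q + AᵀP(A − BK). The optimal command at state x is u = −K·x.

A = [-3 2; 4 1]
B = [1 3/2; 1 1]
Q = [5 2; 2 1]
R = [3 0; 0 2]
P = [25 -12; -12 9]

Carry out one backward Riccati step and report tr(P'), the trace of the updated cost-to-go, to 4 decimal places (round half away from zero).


245.9384

BᵀP = [13.0000 -3.0000; 25.5000 -9.0000]
S = R + BᵀPB = [3 0; 0 2] + [10.0000 16.5000; 16.5000 29.2500] = [13.0000 16.5000; 16.5000 31.2500]
BᵀPA = [-51.0000 23.0000; -112.5000 42.0000]
K = S⁻¹·BᵀPA = [1.9590 0.1922; -4.6343 1.2425]
A−BK = [1.9925 -0.0560; 6.6754 -0.4347]
AᵀP(A−BK) = [235.5448 -24.4142; -24.4142 4.3937]
P' = Q + AᵀP(A−BK) = [240.5448 -22.4142; -22.4142 5.3937]
tr(P') = 245.9384


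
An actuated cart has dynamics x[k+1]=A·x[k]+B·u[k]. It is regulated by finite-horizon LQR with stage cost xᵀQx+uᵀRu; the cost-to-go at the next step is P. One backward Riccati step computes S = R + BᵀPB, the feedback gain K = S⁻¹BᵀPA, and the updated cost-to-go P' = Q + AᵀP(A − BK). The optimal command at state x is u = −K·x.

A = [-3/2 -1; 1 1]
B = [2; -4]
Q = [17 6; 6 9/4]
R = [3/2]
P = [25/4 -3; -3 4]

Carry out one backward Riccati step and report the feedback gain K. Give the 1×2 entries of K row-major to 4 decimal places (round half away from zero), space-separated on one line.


BᵀP = [24.5000 -22.0000]
S = R + BᵀPB = [3/2] + [137.0000] = [138.5000]
BᵀPA = [-58.7500 -46.5000]
K = S⁻¹·BᵀPA = [-0.4242 -0.3357]
A−BK = [-0.6516 -0.3285; -0.6968 -0.3430]
AᵀP(A−BK) = [2.1415 1.1503; 1.1503 0.6381]
P' = Q + AᵀP(A−BK) = [19.1415 7.1503; 7.1503 2.8881]
tr(P') = 22.0296

-0.4242 -0.3357


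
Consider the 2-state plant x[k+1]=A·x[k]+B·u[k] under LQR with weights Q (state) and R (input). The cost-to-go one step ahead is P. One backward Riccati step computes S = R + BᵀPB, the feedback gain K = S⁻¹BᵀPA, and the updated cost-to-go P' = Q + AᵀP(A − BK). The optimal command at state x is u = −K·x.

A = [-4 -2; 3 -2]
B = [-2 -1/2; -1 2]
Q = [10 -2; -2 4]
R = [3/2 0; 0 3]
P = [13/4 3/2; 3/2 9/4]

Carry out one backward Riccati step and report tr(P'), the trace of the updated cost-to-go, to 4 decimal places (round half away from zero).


BᵀP = [-8.0000 -5.2500; 1.3750 3.7500]
S = R + BᵀPB = [3/2 0; 0 3] + [21.2500 -6.5000; -6.5000 6.8125] = [22.7500 -6.5000; -6.5000 9.8125]
BᵀPA = [16.2500 26.5000; 5.7500 -10.2500]
K = S⁻¹·BᵀPA = [1.0875 1.0686; 1.3064 -0.3367]
A−BK = [-1.1717 -0.0311; 1.4747 -0.2580]
AᵀP(A−BK) = [11.0657 0.0707; 0.0707 2.2300]
P' = Q + AᵀP(A−BK) = [21.0657 -1.9293; -1.9293 6.2300]
tr(P') = 27.2956

27.2956


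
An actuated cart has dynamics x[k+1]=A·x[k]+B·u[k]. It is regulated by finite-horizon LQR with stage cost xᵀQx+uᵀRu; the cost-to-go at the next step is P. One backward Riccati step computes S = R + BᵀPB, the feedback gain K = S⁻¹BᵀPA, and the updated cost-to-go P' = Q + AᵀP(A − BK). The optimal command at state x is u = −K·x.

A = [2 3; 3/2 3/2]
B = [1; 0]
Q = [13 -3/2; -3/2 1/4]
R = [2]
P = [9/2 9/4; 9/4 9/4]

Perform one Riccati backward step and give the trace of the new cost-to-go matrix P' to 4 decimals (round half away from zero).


BᵀP = [4.5000 2.2500]
S = R + BᵀPB = [2] + [4.5000] = [6.5000]
BᵀPA = [12.3750 16.8750]
K = S⁻¹·BᵀPA = [1.9038 2.5962]
A−BK = [0.0962 0.4038; 1.5000 1.5000]
AᵀP(A−BK) = [13.0024 16.8101; 16.8101 22.0024]
P' = Q + AᵀP(A−BK) = [26.0024 15.3101; 15.3101 22.2524]
tr(P') = 48.2548

48.2548


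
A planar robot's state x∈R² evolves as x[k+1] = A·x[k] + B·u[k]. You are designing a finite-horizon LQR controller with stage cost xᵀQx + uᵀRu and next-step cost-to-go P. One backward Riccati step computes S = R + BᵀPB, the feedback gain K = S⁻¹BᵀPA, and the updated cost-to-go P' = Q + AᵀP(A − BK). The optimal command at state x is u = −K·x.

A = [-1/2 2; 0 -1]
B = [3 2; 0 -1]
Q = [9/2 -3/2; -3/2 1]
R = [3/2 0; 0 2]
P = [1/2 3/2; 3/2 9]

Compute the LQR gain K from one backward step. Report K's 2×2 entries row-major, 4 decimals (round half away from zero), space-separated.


-0.1226 -0.0755 0.0094 0.6981

BᵀP = [1.5000 4.5000; -0.5000 -6.0000]
S = R + BᵀPB = [3/2 0; 0 2] + [4.5000 -1.5000; -1.5000 5.0000] = [6.0000 -1.5000; -1.5000 7.0000]
BᵀPA = [-0.7500 -1.5000; 0.2500 5.0000]
K = S⁻¹·BᵀPA = [-0.1226 -0.0755; 0.0094 0.6981]
A−BK = [-0.1509 0.8302; 0.0094 -0.3019]
AᵀP(A−BK) = [0.0307 0.0189; 0.0189 1.3962]
P' = Q + AᵀP(A−BK) = [4.5307 -1.4811; -1.4811 2.3962]
tr(P') = 6.9269


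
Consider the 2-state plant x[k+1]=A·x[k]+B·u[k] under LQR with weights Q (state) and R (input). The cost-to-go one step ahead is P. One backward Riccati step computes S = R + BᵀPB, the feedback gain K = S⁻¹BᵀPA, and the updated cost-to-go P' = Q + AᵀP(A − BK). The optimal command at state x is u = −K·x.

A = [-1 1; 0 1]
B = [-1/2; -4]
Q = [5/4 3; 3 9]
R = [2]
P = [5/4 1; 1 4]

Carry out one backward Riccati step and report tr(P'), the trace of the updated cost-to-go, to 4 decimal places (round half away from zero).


12.0989

BᵀP = [-4.6250 -16.5000]
S = R + BᵀPB = [2] + [68.3125] = [70.3125]
BᵀPA = [4.6250 -21.1250]
K = S⁻¹·BᵀPA = [0.0658 -0.3004]
A−BK = [-0.9671 0.8498; 0.2631 -0.2018]
AᵀP(A−BK) = [0.9458 -0.8604; -0.8604 0.9031]
P' = Q + AᵀP(A−BK) = [2.1958 2.1396; 2.1396 9.9031]
tr(P') = 12.0989


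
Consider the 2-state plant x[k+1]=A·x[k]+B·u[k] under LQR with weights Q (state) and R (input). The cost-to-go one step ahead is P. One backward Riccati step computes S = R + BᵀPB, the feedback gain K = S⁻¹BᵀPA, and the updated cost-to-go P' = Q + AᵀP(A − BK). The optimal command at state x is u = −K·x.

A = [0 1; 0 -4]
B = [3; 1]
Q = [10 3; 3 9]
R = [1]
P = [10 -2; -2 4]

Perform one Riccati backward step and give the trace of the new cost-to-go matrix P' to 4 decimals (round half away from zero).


BᵀP = [28.0000 -2.0000]
S = R + BᵀPB = [1] + [82.0000] = [83.0000]
BᵀPA = [0.0000 36.0000]
K = S⁻¹·BᵀPA = [0.0000 0.4337]
A−BK = [0.0000 -0.3012; 0.0000 -4.4337]
AᵀP(A−BK) = [0.0000 0.0000; 0.0000 74.3855]
P' = Q + AᵀP(A−BK) = [10.0000 3.0000; 3.0000 83.3855]
tr(P') = 93.3855

93.3855


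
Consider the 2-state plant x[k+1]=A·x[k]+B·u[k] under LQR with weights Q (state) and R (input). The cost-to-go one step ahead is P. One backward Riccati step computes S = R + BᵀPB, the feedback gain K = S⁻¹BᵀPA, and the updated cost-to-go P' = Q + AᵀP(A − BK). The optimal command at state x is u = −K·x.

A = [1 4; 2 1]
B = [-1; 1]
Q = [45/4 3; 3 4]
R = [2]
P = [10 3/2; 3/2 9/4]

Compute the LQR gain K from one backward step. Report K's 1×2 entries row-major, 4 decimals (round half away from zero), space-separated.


-0.6222 -2.9556

BᵀP = [-8.5000 0.7500]
S = R + BᵀPB = [2] + [9.2500] = [11.2500]
BᵀPA = [-7.0000 -33.2500]
K = S⁻¹·BᵀPA = [-0.6222 -2.9556]
A−BK = [0.3778 1.0444; 2.6222 3.9556]
AᵀP(A−BK) = [20.6444 37.3111; 37.3111 75.9778]
P' = Q + AᵀP(A−BK) = [31.8944 40.3111; 40.3111 79.9778]
tr(P') = 111.8722


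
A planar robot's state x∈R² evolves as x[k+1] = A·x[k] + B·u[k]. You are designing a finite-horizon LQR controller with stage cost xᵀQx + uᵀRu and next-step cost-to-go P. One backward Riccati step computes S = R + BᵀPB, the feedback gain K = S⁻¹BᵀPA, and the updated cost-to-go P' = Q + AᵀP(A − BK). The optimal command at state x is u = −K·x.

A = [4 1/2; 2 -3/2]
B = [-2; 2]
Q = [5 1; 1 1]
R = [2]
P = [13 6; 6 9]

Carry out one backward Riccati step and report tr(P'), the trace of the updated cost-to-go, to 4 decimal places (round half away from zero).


BᵀP = [-14.0000 6.0000]
S = R + BᵀPB = [2] + [40.0000] = [42.0000]
BᵀPA = [-44.0000 -16.0000]
K = S⁻¹·BᵀPA = [-1.0476 -0.3810]
A−BK = [1.9048 -0.2619; 4.0952 -0.7381]
AᵀP(A−BK) = [293.9048 -47.7619; -47.7619 8.4048]
P' = Q + AᵀP(A−BK) = [298.9048 -46.7619; -46.7619 9.4048]
tr(P') = 308.3095

308.3095


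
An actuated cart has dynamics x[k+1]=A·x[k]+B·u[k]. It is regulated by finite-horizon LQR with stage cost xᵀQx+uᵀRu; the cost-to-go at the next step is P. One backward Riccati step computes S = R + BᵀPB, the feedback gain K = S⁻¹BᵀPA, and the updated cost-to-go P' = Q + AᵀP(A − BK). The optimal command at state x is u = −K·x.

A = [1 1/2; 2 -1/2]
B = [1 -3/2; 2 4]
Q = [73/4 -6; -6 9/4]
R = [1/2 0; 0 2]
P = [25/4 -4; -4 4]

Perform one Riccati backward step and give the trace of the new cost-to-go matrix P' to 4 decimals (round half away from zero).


BᵀP = [-1.7500 4.0000; -25.3750 22.0000]
S = R + BᵀPB = [1/2 0; 0 2] + [6.2500 18.6250; 18.6250 126.0625] = [6.7500 18.6250; 18.6250 128.0625]
BᵀPA = [6.2500 -2.8750; 18.6250 -23.6875]
K = S⁻¹·BᵀPA = [0.8763 0.1411; 0.0180 -0.2055]
A−BK = [0.1507 0.0507; 0.1755 0.0398]
AᵀP(A−BK) = [0.4381 0.0705; 0.0705 0.1007]
P' = Q + AᵀP(A−BK) = [18.6881 -5.9295; -5.9295 2.3507]
tr(P') = 21.0388

21.0388


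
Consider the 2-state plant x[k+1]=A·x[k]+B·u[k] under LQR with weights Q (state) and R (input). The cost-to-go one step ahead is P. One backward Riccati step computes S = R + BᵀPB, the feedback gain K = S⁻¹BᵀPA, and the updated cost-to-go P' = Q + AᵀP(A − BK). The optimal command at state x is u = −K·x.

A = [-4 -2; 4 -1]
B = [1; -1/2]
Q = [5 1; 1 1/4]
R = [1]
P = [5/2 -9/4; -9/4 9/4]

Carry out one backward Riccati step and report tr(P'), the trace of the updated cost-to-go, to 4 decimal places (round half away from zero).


29.9233

BᵀP = [3.6250 -3.3750]
S = R + BᵀPB = [1] + [5.3125] = [6.3125]
BᵀPA = [-28.0000 -3.8750]
K = S⁻¹·BᵀPA = [-4.4356 -0.6139]
A−BK = [0.4356 -1.3861; 1.7822 -1.3069]
AᵀP(A−BK) = [23.8020 2.8119; 2.8119 0.8713]
P' = Q + AᵀP(A−BK) = [28.8020 3.8119; 3.8119 1.1213]
tr(P') = 29.9233


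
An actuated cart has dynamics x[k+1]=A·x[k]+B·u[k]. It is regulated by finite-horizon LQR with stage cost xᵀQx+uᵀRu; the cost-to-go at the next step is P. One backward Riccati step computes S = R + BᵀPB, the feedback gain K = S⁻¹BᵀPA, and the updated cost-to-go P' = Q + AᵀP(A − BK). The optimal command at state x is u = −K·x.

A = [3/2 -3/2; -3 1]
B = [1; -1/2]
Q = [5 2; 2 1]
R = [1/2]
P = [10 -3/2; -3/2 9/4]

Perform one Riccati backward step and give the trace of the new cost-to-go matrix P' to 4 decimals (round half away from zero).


17.6642

BᵀP = [10.7500 -2.6250]
S = R + BᵀPB = [1/2] + [12.0625] = [12.5625]
BᵀPA = [24.0000 -18.7500]
K = S⁻¹·BᵀPA = [1.9104 -1.4925]
A−BK = [-0.4104 -0.0075; -2.0448 0.2537]
AᵀP(A−BK) = [10.3993 -2.4291; -2.4291 1.2649]
P' = Q + AᵀP(A−BK) = [15.3993 -0.4291; -0.4291 2.2649]
tr(P') = 17.6642


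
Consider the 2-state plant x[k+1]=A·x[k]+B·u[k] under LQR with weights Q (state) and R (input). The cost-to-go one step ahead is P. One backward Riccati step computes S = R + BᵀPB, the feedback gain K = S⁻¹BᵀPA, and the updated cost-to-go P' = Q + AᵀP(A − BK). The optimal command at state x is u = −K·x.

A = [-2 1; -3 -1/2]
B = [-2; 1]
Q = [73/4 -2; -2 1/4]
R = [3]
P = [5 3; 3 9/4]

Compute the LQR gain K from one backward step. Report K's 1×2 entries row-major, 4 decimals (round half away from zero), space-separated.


BᵀP = [-7.0000 -3.7500]
S = R + BᵀPB = [3] + [10.2500] = [13.2500]
BᵀPA = [25.2500 -5.1250]
K = S⁻¹·BᵀPA = [1.9057 -0.3868]
A−BK = [1.8113 0.2264; -4.9057 -0.1132]
AᵀP(A−BK) = [28.1321 -2.8585; -2.8585 0.5802]
P' = Q + AᵀP(A−BK) = [46.3821 -4.8585; -4.8585 0.8302]
tr(P') = 47.2123

1.9057 -0.3868


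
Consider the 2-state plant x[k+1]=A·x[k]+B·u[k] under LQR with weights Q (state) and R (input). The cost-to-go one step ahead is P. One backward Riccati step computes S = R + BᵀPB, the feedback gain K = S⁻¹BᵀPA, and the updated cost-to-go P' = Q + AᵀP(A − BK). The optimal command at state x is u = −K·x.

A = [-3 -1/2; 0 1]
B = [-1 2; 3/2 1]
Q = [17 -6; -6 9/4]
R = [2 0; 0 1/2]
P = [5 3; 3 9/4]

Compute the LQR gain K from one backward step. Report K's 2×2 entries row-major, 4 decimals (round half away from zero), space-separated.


0.2617 0.2151 -1.1176 0.0542

BᵀP = [-0.5000 0.3750; 13.0000 8.2500]
S = R + BᵀPB = [2 0; 0 1/2] + [1.0625 -0.6250; -0.6250 34.2500] = [3.0625 -0.6250; -0.6250 34.7500]
BᵀPA = [1.5000 0.6250; -39.0000 1.7500]
K = S⁻¹·BᵀPA = [0.2617 0.2151; -1.1176 0.0542]
A−BK = [-0.5031 -0.3933; 0.7250 0.6230]
AᵀP(A−BK) = [1.0212 0.2922; 0.2922 0.2706]
P' = Q + AᵀP(A−BK) = [18.0212 -5.7078; -5.7078 2.5206]
tr(P') = 20.5419


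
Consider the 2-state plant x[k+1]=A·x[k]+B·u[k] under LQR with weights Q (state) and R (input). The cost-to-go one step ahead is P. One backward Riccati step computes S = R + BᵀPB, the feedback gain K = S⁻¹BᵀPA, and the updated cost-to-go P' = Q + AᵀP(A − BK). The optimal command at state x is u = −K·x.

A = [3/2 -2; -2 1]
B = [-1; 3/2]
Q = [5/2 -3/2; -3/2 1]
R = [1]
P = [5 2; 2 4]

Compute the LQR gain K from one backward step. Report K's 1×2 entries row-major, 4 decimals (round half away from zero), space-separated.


BᵀP = [-2.0000 4.0000]
S = R + BᵀPB = [1] + [8.0000] = [9.0000]
BᵀPA = [-11.0000 8.0000]
K = S⁻¹·BᵀPA = [-1.2222 0.8889]
A−BK = [0.2778 -1.1111; -0.1667 -0.3333]
AᵀP(A−BK) = [1.8056 -2.2222; -2.2222 8.8889]
P' = Q + AᵀP(A−BK) = [4.3056 -3.7222; -3.7222 9.8889]
tr(P') = 14.1944

-1.2222 0.8889
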